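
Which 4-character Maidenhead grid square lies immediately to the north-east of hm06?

HM17

Longitude square 0; +1 → 1.
Latitude square 6; +1 → 7.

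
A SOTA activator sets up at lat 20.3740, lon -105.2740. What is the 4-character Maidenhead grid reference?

Offset from 180°W / 90°S: lon 74.73°, lat 110.37°.
Field: lon ⌊74.73/20⌋ = 3 → D; lat ⌊110.37/10⌋ = 11 → L.
Square: lon ⌊14.73/2⌋ = 7; lat ⌊0.37/1⌋ = 0.

DL70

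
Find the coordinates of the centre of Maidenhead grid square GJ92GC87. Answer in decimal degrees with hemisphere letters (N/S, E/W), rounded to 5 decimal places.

2.11458° N, 41.42917° W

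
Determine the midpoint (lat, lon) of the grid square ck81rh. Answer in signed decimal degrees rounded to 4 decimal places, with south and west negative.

Field C=2, K=10: +2·20° lon, +10·10° lat → SW at lon -140°, lat 10°.
Square 8, 1: +8·2° lon, +1·1° lat → SW at lon -124°, lat 11°.
Subsquare r=17, h=7: +17·0.0833333° lon, +7·0.0416667° lat → SW at lon -122.583°, lat 11.2917°.
Cell spans 0.0833333° lon × 0.0416667° lat. Centre is SW corner plus half of each.
latitude 11.3125, longitude -122.5417.

11.3125, -122.5417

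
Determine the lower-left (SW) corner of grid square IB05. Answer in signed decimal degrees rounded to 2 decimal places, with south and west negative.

Field I=8, B=1: +8·20° lon, +1·10° lat → SW at lon -20°, lat -80°.
Square 0, 5: +0·2° lon, +5·1° lat → SW at lon -20°, lat -75°.
latitude -75.00, longitude -20.00.

-75.00, -20.00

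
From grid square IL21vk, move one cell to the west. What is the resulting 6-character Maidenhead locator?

IL21uk

Longitude subsquare v = 21; −1 → 20 = u.
The latitude characters are unchanged.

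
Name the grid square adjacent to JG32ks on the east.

JG32ls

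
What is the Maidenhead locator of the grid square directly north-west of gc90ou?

GC90nv

Longitude subsquare o = 14; −1 → 13 = n.
Latitude subsquare u = 20; +1 → 21 = v.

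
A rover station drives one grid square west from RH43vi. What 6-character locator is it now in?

RH43ui

Longitude subsquare v = 21; −1 → 20 = u.
The latitude characters are unchanged.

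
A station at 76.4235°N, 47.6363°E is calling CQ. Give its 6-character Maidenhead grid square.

Add 180° to longitude and 90° to latitude: 227.6363, 166.4235.
Field: 227.6363/20 → 11 → L, 166.4235/10 → 16 → Q; chars LQ.
Square: 7.6363/2 → 3, 6.4235/1 → 6; chars 36.
Subsquare: 1.6363/0.0833333 → 19 → t, 0.4235/0.0416667 → 10 → k; chars tk.

LQ36tk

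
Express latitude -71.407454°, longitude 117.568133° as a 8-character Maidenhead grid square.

OB88so82

Shift to the Maidenhead origin (180°W, 90°S): lon 297.56813, lat 18.59255.
Field: lon ⌊297.56813/20⌋ = 14 → O; lat ⌊18.59255/10⌋ = 1 → B.
Square: lon ⌊17.56813/2⌋ = 8; lat ⌊8.59255/1⌋ = 8.
Subsquare: lon ⌊1.56813/0.0833333⌋ = 18 → s; lat ⌊0.59255/0.0416667⌋ = 14 → o.
Extended square: lon ⌊0.06813/0.00833333⌋ = 8; lat ⌊0.00921/0.00416667⌋ = 2.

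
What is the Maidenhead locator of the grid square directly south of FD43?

FD42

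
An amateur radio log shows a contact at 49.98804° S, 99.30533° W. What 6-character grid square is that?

EE00ia

Add 180° to longitude and 90° to latitude: 80.6947, 40.0120.
Field: lon ⌊80.6947/20⌋ = 4 → E; lat ⌊40.0120/10⌋ = 4 → E.
Square: lon ⌊0.6947/2⌋ = 0; lat ⌊0.0120/1⌋ = 0.
Subsquare: lon ⌊0.6947/0.0833333⌋ = 8 → i; lat ⌊0.0120/0.0416667⌋ = 0 → a.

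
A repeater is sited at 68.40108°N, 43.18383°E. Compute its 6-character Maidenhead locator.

Offset from 180°W / 90°S: lon 223.1838°, lat 158.4011°.
Field: lon ⌊223.1838/20⌋ = 11 → L; lat ⌊158.4011/10⌋ = 15 → P.
Square: lon ⌊3.1838/2⌋ = 1; lat ⌊8.4011/1⌋ = 8.
Subsquare: lon ⌊1.1838/0.0833333⌋ = 14 → o; lat ⌊0.4011/0.0416667⌋ = 9 → j.

LP18oj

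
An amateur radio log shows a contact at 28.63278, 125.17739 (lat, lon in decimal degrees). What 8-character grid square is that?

PL28op11

Shift to the Maidenhead origin (180°W, 90°S): lon 305.17739, lat 118.63278.
Field: lon ⌊305.17739/20⌋ = 15 → P; lat ⌊118.63278/10⌋ = 11 → L.
Square: lon ⌊5.17739/2⌋ = 2; lat ⌊8.63278/1⌋ = 8.
Subsquare: lon ⌊1.17739/0.0833333⌋ = 14 → o; lat ⌊0.63278/0.0416667⌋ = 15 → p.
Extended square: lon ⌊0.01072/0.00833333⌋ = 1; lat ⌊0.00778/0.00416667⌋ = 1.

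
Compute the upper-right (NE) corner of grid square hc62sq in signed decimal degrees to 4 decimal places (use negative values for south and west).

-67.2917, -26.4167

Field H=7, C=2: +7·20° lon, +2·10° lat → SW at lon -40°, lat -70°.
Square 6, 2: +6·2° lon, +2·1° lat → SW at lon -28°, lat -68°.
Subsquare s=18, q=16: +18·0.0833333° lon, +16·0.0416667° lat → SW at lon -26.5°, lat -67.3333°.
Cell spans 0.0833333° lon × 0.0416667° lat. NE corner is SW corner plus one full cell.
latitude -67.2917, longitude -26.4167.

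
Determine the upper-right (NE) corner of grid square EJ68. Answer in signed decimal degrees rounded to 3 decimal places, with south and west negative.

Field E=4, J=9: +4·20° lon, +9·10° lat → SW at lon -100°, lat 0°.
Square 6, 8: +6·2° lon, +8·1° lat → SW at lon -88°, lat 8°.
Cell spans 2° lon × 1° lat. NE corner is SW corner plus one full cell.
latitude 9.000, longitude -86.000.

9.000, -86.000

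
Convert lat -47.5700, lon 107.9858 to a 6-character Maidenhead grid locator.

Add 180° to longitude and 90° to latitude: 287.9858, 42.4300.
Field: 287.9858/20 → 14 → O, 42.4300/10 → 4 → E; chars OE.
Square: 7.9858/2 → 3, 2.4300/1 → 2; chars 32.
Subsquare: 1.9858/0.0833333 → 23 → x, 0.4300/0.0416667 → 10 → k; chars xk.

OE32xk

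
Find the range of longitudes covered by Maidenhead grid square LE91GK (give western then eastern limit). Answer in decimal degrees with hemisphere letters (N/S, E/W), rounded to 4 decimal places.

58.5000° E, 58.5833° E

Field L=11, E=4: +11·20° lon, +4·10° lat → SW at lon 40°, lat -50°.
Square 9, 1: +9·2° lon, +1·1° lat → SW at lon 58°, lat -49°.
Subsquare g=6, k=10: +6·0.0833333° lon, +10·0.0416667° lat → SW at lon 58.5°, lat -48.5833°.
Cell spans 0.0833333° lon × 0.0416667° lat.
west 58.5000° E, east 58.5833° E.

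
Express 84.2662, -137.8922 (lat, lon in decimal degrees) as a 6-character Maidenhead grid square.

Shift to the Maidenhead origin (180°W, 90°S): lon 42.1078, lat 174.2662.
Field: lon ⌊42.1078/20⌋ = 2 → C; lat ⌊174.2662/10⌋ = 17 → R.
Square: lon ⌊2.1078/2⌋ = 1; lat ⌊4.2662/1⌋ = 4.
Subsquare: lon ⌊0.1078/0.0833333⌋ = 1 → b; lat ⌊0.2662/0.0416667⌋ = 6 → g.

CR14bg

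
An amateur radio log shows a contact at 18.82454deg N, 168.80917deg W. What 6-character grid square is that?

AK58ot

Offset from 180°W / 90°S: lon 11.1908°, lat 108.8245°.
Field: 11.1908/20 → 0 → A, 108.8245/10 → 10 → K; chars AK.
Square: 11.1908/2 → 5, 8.8245/1 → 8; chars 58.
Subsquare: 1.1908/0.0833333 → 14 → o, 0.8245/0.0416667 → 19 → t; chars ot.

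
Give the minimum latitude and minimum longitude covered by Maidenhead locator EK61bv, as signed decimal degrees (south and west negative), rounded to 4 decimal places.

11.8750, -87.9167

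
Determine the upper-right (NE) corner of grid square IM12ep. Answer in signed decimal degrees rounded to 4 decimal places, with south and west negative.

32.6667, -17.5833

Field I=8, M=12: +8·20° lon, +12·10° lat → SW at lon -20°, lat 30°.
Square 1, 2: +1·2° lon, +2·1° lat → SW at lon -18°, lat 32°.
Subsquare e=4, p=15: +4·0.0833333° lon, +15·0.0416667° lat → SW at lon -17.6667°, lat 32.625°.
Cell spans 0.0833333° lon × 0.0416667° lat. NE corner is SW corner plus one full cell.
latitude 32.6667, longitude -17.5833.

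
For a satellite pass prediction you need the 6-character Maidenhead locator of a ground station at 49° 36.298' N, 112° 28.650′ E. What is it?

ON69fo

Offset from 180°W / 90°S: lon 292.4775°, lat 139.6050°.
Field: 292.4775/20 → 14 → O, 139.6050/10 → 13 → N; chars ON.
Square: 12.4775/2 → 6, 9.6050/1 → 9; chars 69.
Subsquare: 0.4775/0.0833333 → 5 → f, 0.6050/0.0416667 → 14 → o; chars fo.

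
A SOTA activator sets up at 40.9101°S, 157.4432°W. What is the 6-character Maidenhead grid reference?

BE19gc

Offset from 180°W / 90°S: lon 22.5568°, lat 49.0899°.
Field: lon ⌊22.5568/20⌋ = 1 → B; lat ⌊49.0899/10⌋ = 4 → E.
Square: lon ⌊2.5568/2⌋ = 1; lat ⌊9.0899/1⌋ = 9.
Subsquare: lon ⌊0.5568/0.0833333⌋ = 6 → g; lat ⌊0.0899/0.0416667⌋ = 2 → c.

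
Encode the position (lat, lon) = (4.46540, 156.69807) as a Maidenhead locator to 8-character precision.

Add 180° to longitude and 90° to latitude: 336.69807, 94.46540.
Field: lon ⌊336.69807/20⌋ = 16 → Q; lat ⌊94.46540/10⌋ = 9 → J.
Square: lon ⌊16.69807/2⌋ = 8; lat ⌊4.46540/1⌋ = 4.
Subsquare: lon ⌊0.69807/0.0833333⌋ = 8 → i; lat ⌊0.46540/0.0416667⌋ = 11 → l.
Extended square: lon ⌊0.03140/0.00833333⌋ = 3; lat ⌊0.00707/0.00416667⌋ = 1.

QJ84il31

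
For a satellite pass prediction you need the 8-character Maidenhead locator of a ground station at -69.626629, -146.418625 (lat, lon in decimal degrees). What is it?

Shift to the Maidenhead origin (180°W, 90°S): lon 33.58138, lat 20.37337.
Field: 33.58138/20 → 1 → B, 20.37337/10 → 2 → C; chars BC.
Square: 13.58138/2 → 6, 0.37337/1 → 0; chars 60.
Subsquare: 1.58138/0.0833333 → 18 → s, 0.37337/0.0416667 → 8 → i; chars si.
Extended square: 0.08138/0.00833333 → 9, 0.04004/0.00416667 → 9; chars 99.

BC60si99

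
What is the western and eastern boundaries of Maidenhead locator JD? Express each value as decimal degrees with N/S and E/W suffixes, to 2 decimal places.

Field J=9, D=3: +9·20° lon, +3·10° lat → SW at lon 0°, lat -60°.
Cell spans 20° lon × 10° lat.
west 0.00° E, east 20.00° E.

0.00° E, 20.00° E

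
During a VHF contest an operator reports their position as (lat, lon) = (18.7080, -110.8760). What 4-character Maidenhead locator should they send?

Add 180° to longitude and 90° to latitude: 69.12, 108.71.
Field: 69.12/20 → 3 → D, 108.71/10 → 10 → K; chars DK.
Square: 9.12/2 → 4, 8.71/1 → 8; chars 48.

DK48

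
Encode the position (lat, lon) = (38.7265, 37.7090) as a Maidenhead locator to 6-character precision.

KM88ur

Offset from 180°W / 90°S: lon 217.7090°, lat 128.7265°.
Field (20°×10°, letters A–R): lon ⌊217.7090/20⌋ = 10 → K; lat ⌊128.7265/10⌋ = 12 → M.
Square (2°×1°, digits 0–9): lon ⌊17.7090/2⌋ = 8; lat ⌊8.7265/1⌋ = 8.
Subsquare (5′×2.5′, letters a–x): lon ⌊1.7090/0.0833333⌋ = 20 → u; lat ⌊0.7265/0.0416667⌋ = 17 → r.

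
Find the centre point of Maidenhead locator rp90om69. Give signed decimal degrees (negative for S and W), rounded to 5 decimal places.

Field R=17, P=15: +17·20° lon, +15·10° lat → SW at lon 160°, lat 60°.
Square 9, 0: +9·2° lon, +0·1° lat → SW at lon 178°, lat 60°.
Subsquare o=14, m=12: +14·0.0833333° lon, +12·0.0416667° lat → SW at lon 179.167°, lat 60.5°.
Extended square 6, 9: +6·0.00833333° lon, +9·0.00416667° lat → SW at lon 179.217°, lat 60.5375°.
Cell spans 0.00833333° lon × 0.00416667° lat. Centre is SW corner plus half of each.
latitude 60.53958, longitude 179.22083.

60.53958, 179.22083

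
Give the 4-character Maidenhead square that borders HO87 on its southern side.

Latitude square 7; −1 → 6.
The longitude characters are unchanged.

HO86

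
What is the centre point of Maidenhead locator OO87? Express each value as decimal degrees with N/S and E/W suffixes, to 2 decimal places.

57.50° N, 117.00° E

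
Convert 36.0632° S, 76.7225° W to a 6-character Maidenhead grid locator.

FF13pw

Shift to the Maidenhead origin (180°W, 90°S): lon 103.2775, lat 53.9368.
Field (20°×10°, letters A–R): lon ⌊103.2775/20⌋ = 5 → F; lat ⌊53.9368/10⌋ = 5 → F.
Square (2°×1°, digits 0–9): lon ⌊3.2775/2⌋ = 1; lat ⌊3.9368/1⌋ = 3.
Subsquare (5′×2.5′, letters a–x): lon ⌊1.2775/0.0833333⌋ = 15 → p; lat ⌊0.9368/0.0416667⌋ = 22 → w.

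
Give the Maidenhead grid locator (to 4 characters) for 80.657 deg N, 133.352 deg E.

PR60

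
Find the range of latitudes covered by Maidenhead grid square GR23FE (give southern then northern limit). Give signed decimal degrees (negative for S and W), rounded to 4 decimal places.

83.1667, 83.2083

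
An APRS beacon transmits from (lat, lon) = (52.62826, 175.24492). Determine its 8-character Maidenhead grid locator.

RO72op90

Offset from 180°W / 90°S: lon 355.24492°, lat 142.62826°.
Field: lon ⌊355.24492/20⌋ = 17 → R; lat ⌊142.62826/10⌋ = 14 → O.
Square: lon ⌊15.24492/2⌋ = 7; lat ⌊2.62826/1⌋ = 2.
Subsquare: lon ⌊1.24492/0.0833333⌋ = 14 → o; lat ⌊0.62826/0.0416667⌋ = 15 → p.
Extended square: lon ⌊0.07825/0.00833333⌋ = 9; lat ⌊0.00326/0.00416667⌋ = 0.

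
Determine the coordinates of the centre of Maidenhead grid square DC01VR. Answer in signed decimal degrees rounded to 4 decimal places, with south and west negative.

-68.2708, -118.2083

Field D=3, C=2: +3·20° lon, +2·10° lat → SW at lon -120°, lat -70°.
Square 0, 1: +0·2° lon, +1·1° lat → SW at lon -120°, lat -69°.
Subsquare v=21, r=17: +21·0.0833333° lon, +17·0.0416667° lat → SW at lon -118.25°, lat -68.2917°.
Cell spans 0.0833333° lon × 0.0416667° lat. Centre is SW corner plus half of each.
latitude -68.2708, longitude -118.2083.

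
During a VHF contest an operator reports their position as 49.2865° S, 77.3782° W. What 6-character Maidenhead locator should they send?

FE10hr

Offset from 180°W / 90°S: lon 102.6218°, lat 40.7135°.
Field: 102.6218/20 → 5 → F, 40.7135/10 → 4 → E; chars FE.
Square: 2.6218/2 → 1, 0.7135/1 → 0; chars 10.
Subsquare: 0.6218/0.0833333 → 7 → h, 0.7135/0.0416667 → 17 → r; chars hr.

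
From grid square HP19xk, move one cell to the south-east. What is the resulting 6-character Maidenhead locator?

HP29aj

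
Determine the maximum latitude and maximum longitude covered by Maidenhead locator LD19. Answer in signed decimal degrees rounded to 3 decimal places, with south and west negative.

-50.000, 44.000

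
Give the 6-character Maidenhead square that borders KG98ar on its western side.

KG88xr

Longitude subsquare a = 0; −1 → -1, wraps to 23 = x, carry into square.
Longitude square 9; −1 → 8.
The latitude characters are unchanged.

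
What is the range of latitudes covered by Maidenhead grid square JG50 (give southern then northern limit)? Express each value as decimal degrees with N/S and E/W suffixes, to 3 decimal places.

Field J=9, G=6: +9·20° lon, +6·10° lat → SW at lon 0°, lat -30°.
Square 5, 0: +5·2° lon, +0·1° lat → SW at lon 10°, lat -30°.
Cell spans 2° lon × 1° lat.
south 30.000° S, north 29.000° S.

30.000° S, 29.000° S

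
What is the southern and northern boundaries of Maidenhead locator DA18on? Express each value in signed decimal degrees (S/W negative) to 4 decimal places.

Field D=3, A=0: +3·20° lon, +0·10° lat → SW at lon -120°, lat -90°.
Square 1, 8: +1·2° lon, +8·1° lat → SW at lon -118°, lat -82°.
Subsquare o=14, n=13: +14·0.0833333° lon, +13·0.0416667° lat → SW at lon -116.833°, lat -81.4583°.
Cell spans 0.0833333° lon × 0.0416667° lat.
south -81.4583, north -81.4167.

-81.4583, -81.4167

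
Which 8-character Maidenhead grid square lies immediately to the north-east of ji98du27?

Longitude extended square 2; +1 → 3.
Latitude extended square 7; +1 → 8.

JI98du38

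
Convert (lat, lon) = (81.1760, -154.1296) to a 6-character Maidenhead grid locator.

BR21we

Add 180° to longitude and 90° to latitude: 25.8704, 171.1760.
Field: lon ⌊25.8704/20⌋ = 1 → B; lat ⌊171.1760/10⌋ = 17 → R.
Square: lon ⌊5.8704/2⌋ = 2; lat ⌊1.1760/1⌋ = 1.
Subsquare: lon ⌊1.8704/0.0833333⌋ = 22 → w; lat ⌊0.1760/0.0416667⌋ = 4 → e.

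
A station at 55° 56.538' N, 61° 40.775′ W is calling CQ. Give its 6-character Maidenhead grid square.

FO95dw

Add 180° to longitude and 90° to latitude: 118.3204, 145.9423.
Field (20°×10°, letters A–R): lon ⌊118.3204/20⌋ = 5 → F; lat ⌊145.9423/10⌋ = 14 → O.
Square (2°×1°, digits 0–9): lon ⌊18.3204/2⌋ = 9; lat ⌊5.9423/1⌋ = 5.
Subsquare (5′×2.5′, letters a–x): lon ⌊0.3204/0.0833333⌋ = 3 → d; lat ⌊0.9423/0.0416667⌋ = 22 → w.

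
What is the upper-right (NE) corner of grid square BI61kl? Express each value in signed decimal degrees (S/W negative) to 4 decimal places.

-8.5000, -147.0833

Field B=1, I=8: +1·20° lon, +8·10° lat → SW at lon -160°, lat -10°.
Square 6, 1: +6·2° lon, +1·1° lat → SW at lon -148°, lat -9°.
Subsquare k=10, l=11: +10·0.0833333° lon, +11·0.0416667° lat → SW at lon -147.167°, lat -8.54167°.
Cell spans 0.0833333° lon × 0.0416667° lat. NE corner is SW corner plus one full cell.
latitude -8.5000, longitude -147.0833.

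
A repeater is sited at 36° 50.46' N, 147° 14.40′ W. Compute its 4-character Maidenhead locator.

BM66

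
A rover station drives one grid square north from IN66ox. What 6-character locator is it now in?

Latitude subsquare x = 23; +1 → 24, wraps to 0 = a, carry into square.
Latitude square 6; +1 → 7.
The longitude characters are unchanged.

IN67oa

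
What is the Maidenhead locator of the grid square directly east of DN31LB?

Longitude subsquare l = 11; +1 → 12 = m.
The latitude characters are unchanged.

DN31mb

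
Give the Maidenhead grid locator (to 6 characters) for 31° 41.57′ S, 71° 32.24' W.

FF48fh

Shift to the Maidenhead origin (180°W, 90°S): lon 108.4627, lat 58.3072.
Field: lon ⌊108.4627/20⌋ = 5 → F; lat ⌊58.3072/10⌋ = 5 → F.
Square: lon ⌊8.4627/2⌋ = 4; lat ⌊8.3072/1⌋ = 8.
Subsquare: lon ⌊0.4627/0.0833333⌋ = 5 → f; lat ⌊0.3072/0.0416667⌋ = 7 → h.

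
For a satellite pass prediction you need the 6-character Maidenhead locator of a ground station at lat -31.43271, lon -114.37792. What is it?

DF28tn

Shift to the Maidenhead origin (180°W, 90°S): lon 65.6221, lat 58.5673.
Field: lon ⌊65.6221/20⌋ = 3 → D; lat ⌊58.5673/10⌋ = 5 → F.
Square: lon ⌊5.6221/2⌋ = 2; lat ⌊8.5673/1⌋ = 8.
Subsquare: lon ⌊1.6221/0.0833333⌋ = 19 → t; lat ⌊0.5673/0.0416667⌋ = 13 → n.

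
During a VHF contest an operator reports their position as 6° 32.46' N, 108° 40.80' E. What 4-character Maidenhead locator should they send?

OJ46

Shift to the Maidenhead origin (180°W, 90°S): lon 288.68, lat 96.54.
Field: lon ⌊288.68/20⌋ = 14 → O; lat ⌊96.54/10⌋ = 9 → J.
Square: lon ⌊8.68/2⌋ = 4; lat ⌊6.54/1⌋ = 6.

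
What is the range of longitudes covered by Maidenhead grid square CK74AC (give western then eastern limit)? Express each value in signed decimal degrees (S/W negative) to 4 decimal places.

Field C=2, K=10: +2·20° lon, +10·10° lat → SW at lon -140°, lat 10°.
Square 7, 4: +7·2° lon, +4·1° lat → SW at lon -126°, lat 14°.
Subsquare a=0, c=2: +0·0.0833333° lon, +2·0.0416667° lat → SW at lon -126°, lat 14.0833°.
Cell spans 0.0833333° lon × 0.0416667° lat.
west -126.0000, east -125.9167.

-126.0000, -125.9167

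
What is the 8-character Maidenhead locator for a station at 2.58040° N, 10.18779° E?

JJ52cn29

Shift to the Maidenhead origin (180°W, 90°S): lon 190.18779, lat 92.58040.
Field (20°×10°, letters A–R): lon ⌊190.18779/20⌋ = 9 → J; lat ⌊92.58040/10⌋ = 9 → J.
Square (2°×1°, digits 0–9): lon ⌊10.18779/2⌋ = 5; lat ⌊2.58040/1⌋ = 2.
Subsquare (5′×2.5′, letters a–x): lon ⌊0.18779/0.0833333⌋ = 2 → c; lat ⌊0.58040/0.0416667⌋ = 13 → n.
Extended square (30″×15″, digits 0–9): lon ⌊0.02112/0.00833333⌋ = 2; lat ⌊0.03873/0.00416667⌋ = 9.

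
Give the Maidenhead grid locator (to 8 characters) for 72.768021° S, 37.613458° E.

KB87tf35

Offset from 180°W / 90°S: lon 217.61346°, lat 17.23198°.
Field: 217.61346/20 → 10 → K, 17.23198/10 → 1 → B; chars KB.
Square: 17.61346/2 → 8, 7.23198/1 → 7; chars 87.
Subsquare: 1.61346/0.0833333 → 19 → t, 0.23198/0.0416667 → 5 → f; chars tf.
Extended square: 0.03012/0.00833333 → 3, 0.02365/0.00416667 → 5; chars 35.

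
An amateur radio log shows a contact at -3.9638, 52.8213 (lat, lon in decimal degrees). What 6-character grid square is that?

Add 180° to longitude and 90° to latitude: 232.8213, 86.0362.
Field: 232.8213/20 → 11 → L, 86.0362/10 → 8 → I; chars LI.
Square: 12.8213/2 → 6, 6.0362/1 → 6; chars 66.
Subsquare: 0.8213/0.0833333 → 9 → j, 0.0362/0.0416667 → 0 → a; chars ja.

LI66ja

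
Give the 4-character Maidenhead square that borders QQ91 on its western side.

Longitude square 9; −1 → 8.
The latitude characters are unchanged.

QQ81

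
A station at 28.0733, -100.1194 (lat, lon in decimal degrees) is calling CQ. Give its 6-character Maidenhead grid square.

DL98wb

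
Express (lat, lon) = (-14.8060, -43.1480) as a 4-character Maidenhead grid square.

GH85

Offset from 180°W / 90°S: lon 136.85°, lat 75.19°.
Field: lon ⌊136.85/20⌋ = 6 → G; lat ⌊75.19/10⌋ = 7 → H.
Square: lon ⌊16.85/2⌋ = 8; lat ⌊5.19/1⌋ = 5.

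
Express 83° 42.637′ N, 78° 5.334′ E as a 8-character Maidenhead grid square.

Add 180° to longitude and 90° to latitude: 258.08890, 173.71062.
Field (20°×10°, letters A–R): lon ⌊258.08890/20⌋ = 12 → M; lat ⌊173.71062/10⌋ = 17 → R.
Square (2°×1°, digits 0–9): lon ⌊18.08890/2⌋ = 9; lat ⌊3.71062/1⌋ = 3.
Subsquare (5′×2.5′, letters a–x): lon ⌊0.08890/0.0833333⌋ = 1 → b; lat ⌊0.71062/0.0416667⌋ = 17 → r.
Extended square (30″×15″, digits 0–9): lon ⌊0.00557/0.00833333⌋ = 0; lat ⌊0.00228/0.00416667⌋ = 0.

MR93br00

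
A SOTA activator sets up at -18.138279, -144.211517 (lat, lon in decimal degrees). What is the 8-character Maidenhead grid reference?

Offset from 180°W / 90°S: lon 35.78848°, lat 71.86172°.
Field: 35.78848/20 → 1 → B, 71.86172/10 → 7 → H; chars BH.
Square: 15.78848/2 → 7, 1.86172/1 → 1; chars 71.
Subsquare: 1.78848/0.0833333 → 21 → v, 0.86172/0.0416667 → 20 → u; chars vu.
Extended square: 0.03848/0.00833333 → 4, 0.02839/0.00416667 → 6; chars 46.

BH71vu46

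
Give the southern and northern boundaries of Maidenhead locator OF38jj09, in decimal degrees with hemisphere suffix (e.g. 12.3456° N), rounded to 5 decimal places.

Field O=14, F=5: +14·20° lon, +5·10° lat → SW at lon 100°, lat -40°.
Square 3, 8: +3·2° lon, +8·1° lat → SW at lon 106°, lat -32°.
Subsquare j=9, j=9: +9·0.0833333° lon, +9·0.0416667° lat → SW at lon 106.75°, lat -31.625°.
Extended square 0, 9: +0·0.00833333° lon, +9·0.00416667° lat → SW at lon 106.75°, lat -31.5875°.
Cell spans 0.00833333° lon × 0.00416667° lat.
south 31.58750° S, north 31.58333° S.

31.58750° S, 31.58333° S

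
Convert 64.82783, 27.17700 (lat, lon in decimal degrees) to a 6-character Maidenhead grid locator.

KP34ot

Offset from 180°W / 90°S: lon 207.1770°, lat 154.8278°.
Field (20°×10°, letters A–R): lon ⌊207.1770/20⌋ = 10 → K; lat ⌊154.8278/10⌋ = 15 → P.
Square (2°×1°, digits 0–9): lon ⌊7.1770/2⌋ = 3; lat ⌊4.8278/1⌋ = 4.
Subsquare (5′×2.5′, letters a–x): lon ⌊1.1770/0.0833333⌋ = 14 → o; lat ⌊0.8278/0.0416667⌋ = 19 → t.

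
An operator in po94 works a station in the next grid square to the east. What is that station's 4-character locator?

QO04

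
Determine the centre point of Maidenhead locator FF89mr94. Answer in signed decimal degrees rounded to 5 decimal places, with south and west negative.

-30.27292, -62.92083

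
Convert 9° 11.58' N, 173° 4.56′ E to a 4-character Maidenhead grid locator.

RJ69

Offset from 180°W / 90°S: lon 353.08°, lat 99.19°.
Field (20°×10°, letters A–R): 353.08/20 → 17 → R, 99.19/10 → 9 → J; chars RJ.
Square (2°×1°, digits 0–9): 13.08/2 → 6, 9.19/1 → 9; chars 69.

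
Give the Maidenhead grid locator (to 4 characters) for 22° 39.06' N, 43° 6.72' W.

GL82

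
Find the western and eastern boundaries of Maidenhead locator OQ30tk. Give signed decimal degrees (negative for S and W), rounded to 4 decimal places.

107.5833, 107.6667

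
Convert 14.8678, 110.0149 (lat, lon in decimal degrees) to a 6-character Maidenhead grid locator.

Shift to the Maidenhead origin (180°W, 90°S): lon 290.0149, lat 104.8678.
Field: lon ⌊290.0149/20⌋ = 14 → O; lat ⌊104.8678/10⌋ = 10 → K.
Square: lon ⌊10.0149/2⌋ = 5; lat ⌊4.8678/1⌋ = 4.
Subsquare: lon ⌊0.0149/0.0833333⌋ = 0 → a; lat ⌊0.8678/0.0416667⌋ = 20 → u.

OK54au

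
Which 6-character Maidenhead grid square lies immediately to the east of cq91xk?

DQ01ak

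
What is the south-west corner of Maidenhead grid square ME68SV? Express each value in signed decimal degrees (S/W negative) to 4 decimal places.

-41.1250, 73.5000

Field M=12, E=4: +12·20° lon, +4·10° lat → SW at lon 60°, lat -50°.
Square 6, 8: +6·2° lon, +8·1° lat → SW at lon 72°, lat -42°.
Subsquare s=18, v=21: +18·0.0833333° lon, +21·0.0416667° lat → SW at lon 73.5°, lat -41.125°.
latitude -41.1250, longitude 73.5000.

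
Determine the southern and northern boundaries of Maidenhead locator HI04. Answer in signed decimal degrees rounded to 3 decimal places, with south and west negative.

-6.000, -5.000

Field H=7, I=8: +7·20° lon, +8·10° lat → SW at lon -40°, lat -10°.
Square 0, 4: +0·2° lon, +4·1° lat → SW at lon -40°, lat -6°.
Cell spans 2° lon × 1° lat.
south -6.000, north -5.000.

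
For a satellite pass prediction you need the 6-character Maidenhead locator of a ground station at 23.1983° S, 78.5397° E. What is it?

MG96gt

Shift to the Maidenhead origin (180°W, 90°S): lon 258.5397, lat 66.8017.
Field (20°×10°, letters A–R): lon ⌊258.5397/20⌋ = 12 → M; lat ⌊66.8017/10⌋ = 6 → G.
Square (2°×1°, digits 0–9): lon ⌊18.5397/2⌋ = 9; lat ⌊6.8017/1⌋ = 6.
Subsquare (5′×2.5′, letters a–x): lon ⌊0.5397/0.0833333⌋ = 6 → g; lat ⌊0.8017/0.0416667⌋ = 19 → t.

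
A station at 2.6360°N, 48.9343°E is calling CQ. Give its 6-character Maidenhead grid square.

LJ42lp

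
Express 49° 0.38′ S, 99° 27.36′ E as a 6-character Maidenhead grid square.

NE90rx

Offset from 180°W / 90°S: lon 279.4560°, lat 40.9937°.
Field (20°×10°, letters A–R): 279.4560/20 → 13 → N, 40.9937/10 → 4 → E; chars NE.
Square (2°×1°, digits 0–9): 19.4560/2 → 9, 0.9937/1 → 0; chars 90.
Subsquare (5′×2.5′, letters a–x): 1.4560/0.0833333 → 17 → r, 0.9937/0.0416667 → 23 → x; chars rx.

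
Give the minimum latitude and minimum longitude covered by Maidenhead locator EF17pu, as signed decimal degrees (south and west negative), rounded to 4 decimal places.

-32.1667, -96.7500

Field E=4, F=5: +4·20° lon, +5·10° lat → SW at lon -100°, lat -40°.
Square 1, 7: +1·2° lon, +7·1° lat → SW at lon -98°, lat -33°.
Subsquare p=15, u=20: +15·0.0833333° lon, +20·0.0416667° lat → SW at lon -96.75°, lat -32.1667°.
latitude -32.1667, longitude -96.7500.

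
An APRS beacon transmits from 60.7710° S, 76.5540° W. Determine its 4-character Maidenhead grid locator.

FC19

Add 180° to longitude and 90° to latitude: 103.45, 29.23.
Field: lon ⌊103.45/20⌋ = 5 → F; lat ⌊29.23/10⌋ = 2 → C.
Square: lon ⌊3.45/2⌋ = 1; lat ⌊9.23/1⌋ = 9.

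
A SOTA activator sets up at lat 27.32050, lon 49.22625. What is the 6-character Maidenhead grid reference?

LL47oh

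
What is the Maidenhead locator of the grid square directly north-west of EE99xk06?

EE99wk97

Longitude extended square 0; −1 → -1, wraps to 9, carry into subsquare.
Longitude subsquare x = 23; −1 → 22 = w.
Latitude extended square 6; +1 → 7.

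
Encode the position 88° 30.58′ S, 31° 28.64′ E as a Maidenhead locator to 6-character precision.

Offset from 180°W / 90°S: lon 211.4773°, lat 1.4903°.
Field: 211.4773/20 → 10 → K, 1.4903/10 → 0 → A; chars KA.
Square: 11.4773/2 → 5, 1.4903/1 → 1; chars 51.
Subsquare: 1.4773/0.0833333 → 17 → r, 0.4903/0.0416667 → 11 → l; chars rl.

KA51rl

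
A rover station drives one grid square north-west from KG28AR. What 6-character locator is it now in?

Longitude subsquare a = 0; −1 → -1, wraps to 23 = x, carry into square.
Longitude square 2; −1 → 1.
Latitude subsquare r = 17; +1 → 18 = s.

KG18xs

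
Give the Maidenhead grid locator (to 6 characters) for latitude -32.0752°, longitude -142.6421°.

BF87qw

Shift to the Maidenhead origin (180°W, 90°S): lon 37.3579, lat 57.9248.
Field: lon ⌊37.3579/20⌋ = 1 → B; lat ⌊57.9248/10⌋ = 5 → F.
Square: lon ⌊17.3579/2⌋ = 8; lat ⌊7.9248/1⌋ = 7.
Subsquare: lon ⌊1.3579/0.0833333⌋ = 16 → q; lat ⌊0.9248/0.0416667⌋ = 22 → w.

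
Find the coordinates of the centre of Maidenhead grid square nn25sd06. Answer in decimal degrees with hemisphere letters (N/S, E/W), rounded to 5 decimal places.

Field N=13, N=13: +13·20° lon, +13·10° lat → SW at lon 80°, lat 40°.
Square 2, 5: +2·2° lon, +5·1° lat → SW at lon 84°, lat 45°.
Subsquare s=18, d=3: +18·0.0833333° lon, +3·0.0416667° lat → SW at lon 85.5°, lat 45.125°.
Extended square 0, 6: +0·0.00833333° lon, +6·0.00416667° lat → SW at lon 85.5°, lat 45.15°.
Cell spans 0.00833333° lon × 0.00416667° lat. Centre is SW corner plus half of each.
latitude 45.15208° N, longitude 85.50417° E.

45.15208° N, 85.50417° E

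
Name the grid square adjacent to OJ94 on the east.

PJ04

Longitude square 9; +1 → 10, wraps to 0, carry into field.
Longitude field O = 14; +1 → 15 = P.
The latitude characters are unchanged.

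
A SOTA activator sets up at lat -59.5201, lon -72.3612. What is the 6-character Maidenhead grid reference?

FD30tl

Add 180° to longitude and 90° to latitude: 107.6388, 30.4799.
Field: 107.6388/20 → 5 → F, 30.4799/10 → 3 → D; chars FD.
Square: 7.6388/2 → 3, 0.4799/1 → 0; chars 30.
Subsquare: 1.6388/0.0833333 → 19 → t, 0.4799/0.0416667 → 11 → l; chars tl.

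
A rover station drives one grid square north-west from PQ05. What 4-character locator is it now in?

OQ96

Longitude square 0; −1 → -1, wraps to 9, carry into field.
Longitude field P = 15; −1 → 14 = O.
Latitude square 5; +1 → 6.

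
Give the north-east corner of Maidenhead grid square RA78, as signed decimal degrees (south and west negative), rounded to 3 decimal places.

Field R=17, A=0: +17·20° lon, +0·10° lat → SW at lon 160°, lat -90°.
Square 7, 8: +7·2° lon, +8·1° lat → SW at lon 174°, lat -82°.
Cell spans 2° lon × 1° lat. NE corner is SW corner plus one full cell.
latitude -81.000, longitude 176.000.

-81.000, 176.000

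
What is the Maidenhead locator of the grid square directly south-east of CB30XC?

CB40ab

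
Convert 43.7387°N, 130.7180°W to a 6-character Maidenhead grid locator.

CN43pr

Offset from 180°W / 90°S: lon 49.2820°, lat 133.7387°.
Field (20°×10°, letters A–R): 49.2820/20 → 2 → C, 133.7387/10 → 13 → N; chars CN.
Square (2°×1°, digits 0–9): 9.2820/2 → 4, 3.7387/1 → 3; chars 43.
Subsquare (5′×2.5′, letters a–x): 1.2820/0.0833333 → 15 → p, 0.7387/0.0416667 → 17 → r; chars pr.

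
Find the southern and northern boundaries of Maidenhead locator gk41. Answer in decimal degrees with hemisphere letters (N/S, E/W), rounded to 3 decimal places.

Field G=6, K=10: +6·20° lon, +10·10° lat → SW at lon -60°, lat 10°.
Square 4, 1: +4·2° lon, +1·1° lat → SW at lon -52°, lat 11°.
Cell spans 2° lon × 1° lat.
south 11.000° N, north 12.000° N.

11.000° N, 12.000° N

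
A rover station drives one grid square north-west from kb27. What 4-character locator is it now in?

KB18

Longitude square 2; −1 → 1.
Latitude square 7; +1 → 8.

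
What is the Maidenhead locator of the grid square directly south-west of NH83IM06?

NH83hm95

Longitude extended square 0; −1 → -1, wraps to 9, carry into subsquare.
Longitude subsquare i = 8; −1 → 7 = h.
Latitude extended square 6; −1 → 5.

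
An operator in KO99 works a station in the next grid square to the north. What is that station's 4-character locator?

KP90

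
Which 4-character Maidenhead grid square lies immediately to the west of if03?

Longitude square 0; −1 → -1, wraps to 9, carry into field.
Longitude field I = 8; −1 → 7 = H.
The latitude characters are unchanged.

HF93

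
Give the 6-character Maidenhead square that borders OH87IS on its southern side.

OH87ir

Latitude subsquare s = 18; −1 → 17 = r.
The longitude characters are unchanged.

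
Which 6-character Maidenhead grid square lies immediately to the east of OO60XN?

OO70an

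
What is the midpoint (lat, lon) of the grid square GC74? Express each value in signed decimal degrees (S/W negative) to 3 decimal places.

-65.500, -45.000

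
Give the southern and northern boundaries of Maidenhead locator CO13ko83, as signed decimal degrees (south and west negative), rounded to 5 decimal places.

Field C=2, O=14: +2·20° lon, +14·10° lat → SW at lon -140°, lat 50°.
Square 1, 3: +1·2° lon, +3·1° lat → SW at lon -138°, lat 53°.
Subsquare k=10, o=14: +10·0.0833333° lon, +14·0.0416667° lat → SW at lon -137.167°, lat 53.5833°.
Extended square 8, 3: +8·0.00833333° lon, +3·0.00416667° lat → SW at lon -137.1°, lat 53.5958°.
Cell spans 0.00833333° lon × 0.00416667° lat.
south 53.59583, north 53.60000.

53.59583, 53.60000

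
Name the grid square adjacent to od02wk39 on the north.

Latitude extended square 9; +1 → 10, wraps to 0, carry into subsquare.
Latitude subsquare k = 10; +1 → 11 = l.
The longitude characters are unchanged.

OD02wl30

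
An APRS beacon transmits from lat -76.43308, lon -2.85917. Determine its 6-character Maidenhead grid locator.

IB83nn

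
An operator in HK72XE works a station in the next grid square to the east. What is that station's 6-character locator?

Longitude subsquare x = 23; +1 → 24, wraps to 0 = a, carry into square.
Longitude square 7; +1 → 8.
The latitude characters are unchanged.

HK82ae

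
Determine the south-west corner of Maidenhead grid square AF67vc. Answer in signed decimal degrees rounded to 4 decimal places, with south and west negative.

-32.9167, -166.2500

Field A=0, F=5: +0·20° lon, +5·10° lat → SW at lon -180°, lat -40°.
Square 6, 7: +6·2° lon, +7·1° lat → SW at lon -168°, lat -33°.
Subsquare v=21, c=2: +21·0.0833333° lon, +2·0.0416667° lat → SW at lon -166.25°, lat -32.9167°.
latitude -32.9167, longitude -166.2500.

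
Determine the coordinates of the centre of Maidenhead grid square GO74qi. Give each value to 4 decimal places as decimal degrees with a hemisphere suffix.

54.3542° N, 44.6250° W

Field G=6, O=14: +6·20° lon, +14·10° lat → SW at lon -60°, lat 50°.
Square 7, 4: +7·2° lon, +4·1° lat → SW at lon -46°, lat 54°.
Subsquare q=16, i=8: +16·0.0833333° lon, +8·0.0416667° lat → SW at lon -44.6667°, lat 54.3333°.
Cell spans 0.0833333° lon × 0.0416667° lat. Centre is SW corner plus half of each.
latitude 54.3542° N, longitude 44.6250° W.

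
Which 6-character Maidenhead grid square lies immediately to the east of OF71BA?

Longitude subsquare b = 1; +1 → 2 = c.
The latitude characters are unchanged.

OF71ca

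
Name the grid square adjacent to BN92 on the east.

Longitude square 9; +1 → 10, wraps to 0, carry into field.
Longitude field B = 1; +1 → 2 = C.
The latitude characters are unchanged.

CN02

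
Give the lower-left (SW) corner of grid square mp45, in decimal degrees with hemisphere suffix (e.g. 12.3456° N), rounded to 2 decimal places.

Field M=12, P=15: +12·20° lon, +15·10° lat → SW at lon 60°, lat 60°.
Square 4, 5: +4·2° lon, +5·1° lat → SW at lon 68°, lat 65°.
latitude 65.00° N, longitude 68.00° E.

65.00° N, 68.00° E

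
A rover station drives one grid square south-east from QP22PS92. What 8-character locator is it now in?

Longitude extended square 9; +1 → 10, wraps to 0, carry into subsquare.
Longitude subsquare p = 15; +1 → 16 = q.
Latitude extended square 2; −1 → 1.

QP22qs01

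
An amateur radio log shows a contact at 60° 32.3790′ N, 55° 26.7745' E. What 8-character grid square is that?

Add 180° to longitude and 90° to latitude: 235.44624, 150.53965.
Field: 235.44624/20 → 11 → L, 150.53965/10 → 15 → P; chars LP.
Square: 15.44624/2 → 7, 0.53965/1 → 0; chars 70.
Subsquare: 1.44624/0.0833333 → 17 → r, 0.53965/0.0416667 → 12 → m; chars rm.
Extended square: 0.02957/0.00833333 → 3, 0.03965/0.00416667 → 9; chars 39.

LP70rm39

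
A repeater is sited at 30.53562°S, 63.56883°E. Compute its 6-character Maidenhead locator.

Shift to the Maidenhead origin (180°W, 90°S): lon 243.5688, lat 59.4644.
Field (20°×10°, letters A–R): lon ⌊243.5688/20⌋ = 12 → M; lat ⌊59.4644/10⌋ = 5 → F.
Square (2°×1°, digits 0–9): lon ⌊3.5688/2⌋ = 1; lat ⌊9.4644/1⌋ = 9.
Subsquare (5′×2.5′, letters a–x): lon ⌊1.5688/0.0833333⌋ = 18 → s; lat ⌊0.4644/0.0416667⌋ = 11 → l.

MF19sl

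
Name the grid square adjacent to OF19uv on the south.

OF19uu

Latitude subsquare v = 21; −1 → 20 = u.
The longitude characters are unchanged.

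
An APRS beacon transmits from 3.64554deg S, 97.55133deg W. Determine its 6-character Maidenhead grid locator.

EI16fi

Offset from 180°W / 90°S: lon 82.4487°, lat 86.3545°.
Field (20°×10°, letters A–R): 82.4487/20 → 4 → E, 86.3545/10 → 8 → I; chars EI.
Square (2°×1°, digits 0–9): 2.4487/2 → 1, 6.3545/1 → 6; chars 16.
Subsquare (5′×2.5′, letters a–x): 0.4487/0.0833333 → 5 → f, 0.3545/0.0416667 → 8 → i; chars fi.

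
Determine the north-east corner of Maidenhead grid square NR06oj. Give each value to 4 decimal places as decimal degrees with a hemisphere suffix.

Field N=13, R=17: +13·20° lon, +17·10° lat → SW at lon 80°, lat 80°.
Square 0, 6: +0·2° lon, +6·1° lat → SW at lon 80°, lat 86°.
Subsquare o=14, j=9: +14·0.0833333° lon, +9·0.0416667° lat → SW at lon 81.1667°, lat 86.375°.
Cell spans 0.0833333° lon × 0.0416667° lat. NE corner is SW corner plus one full cell.
latitude 86.4167° N, longitude 81.2500° E.

86.4167° N, 81.2500° E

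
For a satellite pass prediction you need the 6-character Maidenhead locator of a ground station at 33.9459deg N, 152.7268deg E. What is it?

Offset from 180°W / 90°S: lon 332.7268°, lat 123.9459°.
Field: 332.7268/20 → 16 → Q, 123.9459/10 → 12 → M; chars QM.
Square: 12.7268/2 → 6, 3.9459/1 → 3; chars 63.
Subsquare: 0.7268/0.0833333 → 8 → i, 0.9459/0.0416667 → 22 → w; chars iw.

QM63iw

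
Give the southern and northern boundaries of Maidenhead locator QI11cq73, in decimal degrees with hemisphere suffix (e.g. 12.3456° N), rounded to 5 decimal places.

8.32083° S, 8.31667° S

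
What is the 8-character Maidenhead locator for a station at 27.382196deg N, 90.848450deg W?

EL47nj81

Add 180° to longitude and 90° to latitude: 89.15155, 117.38220.
Field: 89.15155/20 → 4 → E, 117.38220/10 → 11 → L; chars EL.
Square: 9.15155/2 → 4, 7.38220/1 → 7; chars 47.
Subsquare: 1.15155/0.0833333 → 13 → n, 0.38220/0.0416667 → 9 → j; chars nj.
Extended square: 0.06822/0.00833333 → 8, 0.00720/0.00416667 → 1; chars 81.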